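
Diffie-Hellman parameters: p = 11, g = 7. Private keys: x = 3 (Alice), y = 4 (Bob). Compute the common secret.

Alice sends A = g^x mod p = 7^3 mod 11.
7^1 ≡ 7 (mod 11)
7^2 = (7^1)^2 ≡ 7^2 = 49 ≡ 5 (mod 11)
7^3 = 7^2 · 7^1 ≡ 5 · 7 ≡ 2 (mod 11).
So A = 2. Bob then computes K = A^y mod p = 2^4 mod 11.
2^1 ≡ 2 (mod 11)
2^2 = (2^1)^2 ≡ 2^2 = 4 ≡ 4 (mod 11)
2^4 = (2^2)^2 ≡ 4^2 = 16 ≡ 5 (mod 11)

5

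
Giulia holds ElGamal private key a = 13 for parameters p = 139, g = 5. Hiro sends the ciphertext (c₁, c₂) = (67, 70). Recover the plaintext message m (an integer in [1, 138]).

Shared mask s = c₁^a mod p = 67^13 mod 139.
67^1 ≡ 67 (mod 139)
67^2 = (67^1)^2 ≡ 67^2 = 4489 ≡ 41 (mod 139)
67^4 = (67^2)^2 ≡ 41^2 = 1681 ≡ 13 (mod 139)
67^8 = (67^4)^2 ≡ 13^2 = 169 ≡ 30 (mod 139)
67^13 = 67^8 · 67^4 · 67^1 ≡ 30 · 13 · 67 ≡ 137 (mod 139).
So s = 137; s⁻¹ ≡ 69 (mod 139).
m = c₂ · s⁻¹ mod 139 = 70 · 69 mod 139 = 104.

104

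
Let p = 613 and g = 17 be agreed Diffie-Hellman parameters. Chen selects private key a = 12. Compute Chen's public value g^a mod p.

Public value = 17^12 mod 613.
17^1 ≡ 17 (mod 613)
17^2 = (17^1)^2 ≡ 17^2 = 289 ≡ 289 (mod 613)
17^4 = (17^2)^2 ≡ 289^2 = 83521 ≡ 153 (mod 613)
17^8 = (17^4)^2 ≡ 153^2 = 23409 ≡ 115 (mod 613)
17^12 = 17^8 · 17^4 ≡ 115 · 153 ≡ 431 (mod 613).

431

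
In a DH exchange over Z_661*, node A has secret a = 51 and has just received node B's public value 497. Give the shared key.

Shared key K = 497^51 mod 661.
497^1 ≡ 497 (mod 661)
497^2 = (497^1)^2 ≡ 497^2 = 247009 ≡ 456 (mod 661)
497^4 = (497^2)^2 ≡ 456^2 = 207936 ≡ 382 (mod 661)
497^8 = (497^4)^2 ≡ 382^2 = 145924 ≡ 504 (mod 661)
497^16 = (497^8)^2 ≡ 504^2 = 254016 ≡ 192 (mod 661)
497^32 = (497^16)^2 ≡ 192^2 = 36864 ≡ 509 (mod 661)
497^51 = 497^32 · 497^16 · 497^2 · 497^1 ≡ 509 · 192 · 456 · 497 ≡ 507 (mod 661).

507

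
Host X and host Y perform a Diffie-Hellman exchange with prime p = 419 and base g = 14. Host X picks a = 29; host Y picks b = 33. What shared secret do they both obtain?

Host X sends A = g^a mod p = 14^29 mod 419.
14^1 ≡ 14 (mod 419)
14^2 = (14^1)^2 ≡ 14^2 = 196 ≡ 196 (mod 419)
14^4 = (14^2)^2 ≡ 196^2 = 38416 ≡ 287 (mod 419)
14^8 = (14^4)^2 ≡ 287^2 = 82369 ≡ 245 (mod 419)
14^16 = (14^8)^2 ≡ 245^2 = 60025 ≡ 108 (mod 419)
14^29 = 14^16 · 14^8 · 14^4 · 14^1 ≡ 108 · 245 · 287 · 14 ≡ 58 (mod 419).
So A = 58. Host Y then computes K = A^b mod p = 58^33 mod 419.
58^1 ≡ 58 (mod 419)
58^2 = (58^1)^2 ≡ 58^2 = 3364 ≡ 12 (mod 419)
58^4 = (58^2)^2 ≡ 12^2 = 144 ≡ 144 (mod 419)
58^8 = (58^4)^2 ≡ 144^2 = 20736 ≡ 205 (mod 419)
58^16 = (58^8)^2 ≡ 205^2 = 42025 ≡ 125 (mod 419)
58^32 = (58^16)^2 ≡ 125^2 = 15625 ≡ 122 (mod 419)
58^33 = 58^32 · 58^1 ≡ 122 · 58 ≡ 372 (mod 419).

372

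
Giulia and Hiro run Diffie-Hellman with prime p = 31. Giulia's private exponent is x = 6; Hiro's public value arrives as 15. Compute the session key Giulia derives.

Shared key K = 15^6 mod 31.
15^1 ≡ 15 (mod 31)
15^2 = (15^1)^2 ≡ 15^2 = 225 ≡ 8 (mod 31)
15^4 = (15^2)^2 ≡ 8^2 = 64 ≡ 2 (mod 31)
15^6 = 15^4 · 15^2 ≡ 2 · 8 ≡ 16 (mod 31).

16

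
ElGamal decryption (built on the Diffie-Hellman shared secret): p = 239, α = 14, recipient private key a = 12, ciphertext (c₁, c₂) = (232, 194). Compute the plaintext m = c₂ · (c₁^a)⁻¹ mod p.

19

Shared mask s = c₁^a mod p = 232^12 mod 239.
232^1 ≡ 232 (mod 239)
232^2 = (232^1)^2 ≡ 232^2 = 53824 ≡ 49 (mod 239)
232^4 = (232^2)^2 ≡ 49^2 = 2401 ≡ 11 (mod 239)
232^8 = (232^4)^2 ≡ 11^2 = 121 ≡ 121 (mod 239)
232^12 = 232^8 · 232^4 ≡ 121 · 11 ≡ 136 (mod 239).
So s = 136; s⁻¹ ≡ 58 (mod 239).
m = c₂ · s⁻¹ mod 239 = 194 · 58 mod 239 = 19.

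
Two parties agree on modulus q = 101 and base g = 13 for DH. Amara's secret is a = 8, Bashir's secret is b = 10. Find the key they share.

Amara sends A = g^a mod q = 13^8 mod 101.
13^1 ≡ 13 (mod 101)
13^2 = (13^1)^2 ≡ 13^2 = 169 ≡ 68 (mod 101)
13^4 = (13^2)^2 ≡ 68^2 = 4624 ≡ 79 (mod 101)
13^8 = (13^4)^2 ≡ 79^2 = 6241 ≡ 80 (mod 101)
So A = 80. Bashir then computes K = A^b mod q = 80^10 mod 101.
80^1 ≡ 80 (mod 101)
80^2 = (80^1)^2 ≡ 80^2 = 6400 ≡ 37 (mod 101)
80^4 = (80^2)^2 ≡ 37^2 = 1369 ≡ 56 (mod 101)
80^8 = (80^4)^2 ≡ 56^2 = 3136 ≡ 5 (mod 101)
80^10 = 80^8 · 80^2 ≡ 5 · 37 ≡ 84 (mod 101).

84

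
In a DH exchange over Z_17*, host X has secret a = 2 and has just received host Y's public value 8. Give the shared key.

Shared key K = 8^2 mod 17.
8^1 ≡ 8 (mod 17)
8^2 = (8^1)^2 ≡ 8^2 = 64 ≡ 13 (mod 17)

13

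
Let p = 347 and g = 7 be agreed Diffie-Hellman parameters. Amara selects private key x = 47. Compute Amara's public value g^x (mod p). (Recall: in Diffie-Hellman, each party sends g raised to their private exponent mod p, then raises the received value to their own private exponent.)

266

Public value = 7^47 (mod 347).
7^1 ≡ 7 (mod 347)
7^2 = (7^1)^2 ≡ 7^2 = 49 ≡ 49 (mod 347)
7^4 = (7^2)^2 ≡ 49^2 = 2401 ≡ 319 (mod 347)
7^8 = (7^4)^2 ≡ 319^2 = 101761 ≡ 90 (mod 347)
7^16 = (7^8)^2 ≡ 90^2 = 8100 ≡ 119 (mod 347)
7^32 = (7^16)^2 ≡ 119^2 = 14161 ≡ 281 (mod 347)
7^47 = 7^32 · 7^8 · 7^4 · 7^2 · 7^1 ≡ 281 · 90 · 319 · 49 · 7 ≡ 266 (mod 347).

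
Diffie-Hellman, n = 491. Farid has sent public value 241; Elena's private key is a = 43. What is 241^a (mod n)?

401

Shared key K = 241^43 mod 491.
241^1 ≡ 241 (mod 491)
241^2 = (241^1)^2 ≡ 241^2 = 58081 ≡ 143 (mod 491)
241^4 = (241^2)^2 ≡ 143^2 = 20449 ≡ 318 (mod 491)
241^8 = (241^4)^2 ≡ 318^2 = 101124 ≡ 469 (mod 491)
241^16 = (241^8)^2 ≡ 469^2 = 219961 ≡ 484 (mod 491)
241^32 = (241^16)^2 ≡ 484^2 = 234256 ≡ 49 (mod 491)
241^43 = 241^32 · 241^8 · 241^2 · 241^1 ≡ 49 · 469 · 143 · 241 ≡ 401 (mod 491).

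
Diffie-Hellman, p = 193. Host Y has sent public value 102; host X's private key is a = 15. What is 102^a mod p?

29

Shared key K = 102^15 mod 193.
102^1 ≡ 102 (mod 193)
102^2 = (102^1)^2 ≡ 102^2 = 10404 ≡ 175 (mod 193)
102^4 = (102^2)^2 ≡ 175^2 = 30625 ≡ 131 (mod 193)
102^8 = (102^4)^2 ≡ 131^2 = 17161 ≡ 177 (mod 193)
102^15 = 102^8 · 102^4 · 102^2 · 102^1 ≡ 177 · 131 · 175 · 102 ≡ 29 (mod 193).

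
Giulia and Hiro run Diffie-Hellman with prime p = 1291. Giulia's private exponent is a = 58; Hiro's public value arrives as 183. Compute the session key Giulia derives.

Shared key K = 183^58 mod 1291.
183^1 ≡ 183 (mod 1291)
183^2 = (183^1)^2 ≡ 183^2 = 33489 ≡ 1214 (mod 1291)
183^4 = (183^2)^2 ≡ 1214^2 = 1473796 ≡ 765 (mod 1291)
183^8 = (183^4)^2 ≡ 765^2 = 585225 ≡ 402 (mod 1291)
183^16 = (183^8)^2 ≡ 402^2 = 161604 ≡ 229 (mod 1291)
183^32 = (183^16)^2 ≡ 229^2 = 52441 ≡ 801 (mod 1291)
183^58 = 183^32 · 183^16 · 183^8 · 183^2 ≡ 801 · 229 · 402 · 1214 ≡ 628 (mod 1291).

628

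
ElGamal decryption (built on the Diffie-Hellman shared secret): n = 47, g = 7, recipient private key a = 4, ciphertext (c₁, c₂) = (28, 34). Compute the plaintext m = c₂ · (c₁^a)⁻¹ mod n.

Shared mask s = c₁^a mod n = 28^4 mod 47.
28^1 ≡ 28 (mod 47)
28^2 = (28^1)^2 ≡ 28^2 = 784 ≡ 32 (mod 47)
28^4 = (28^2)^2 ≡ 32^2 = 1024 ≡ 37 (mod 47)
So s = 37; s⁻¹ ≡ 14 (mod 47).
m = c₂ · s⁻¹ mod 47 = 34 · 14 mod 47 = 6.

6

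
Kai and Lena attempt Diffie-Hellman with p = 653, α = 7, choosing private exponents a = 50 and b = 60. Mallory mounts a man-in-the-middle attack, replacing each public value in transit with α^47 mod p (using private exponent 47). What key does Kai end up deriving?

129

Kai receives Mallory's public value M = 7^47 mod 653 instead of the honest one.
7^1 ≡ 7 (mod 653)
7^2 = (7^1)^2 ≡ 7^2 = 49 ≡ 49 (mod 653)
7^4 = (7^2)^2 ≡ 49^2 = 2401 ≡ 442 (mod 653)
7^8 = (7^4)^2 ≡ 442^2 = 195364 ≡ 117 (mod 653)
7^16 = (7^8)^2 ≡ 117^2 = 13689 ≡ 629 (mod 653)
7^32 = (7^16)^2 ≡ 629^2 = 395641 ≡ 576 (mod 653)
7^47 = 7^32 · 7^8 · 7^4 · 7^2 · 7^1 ≡ 576 · 117 · 442 · 49 · 7 ≡ 264 (mod 653).
So M = 264. Kai computes K = M^50 mod 653.
264^1 ≡ 264 (mod 653)
264^2 = (264^1)^2 ≡ 264^2 = 69696 ≡ 478 (mod 653)
264^4 = (264^2)^2 ≡ 478^2 = 228484 ≡ 587 (mod 653)
264^8 = (264^4)^2 ≡ 587^2 = 344569 ≡ 438 (mod 653)
264^16 = (264^8)^2 ≡ 438^2 = 191844 ≡ 515 (mod 653)
264^32 = (264^16)^2 ≡ 515^2 = 265225 ≡ 107 (mod 653)
264^50 = 264^32 · 264^16 · 264^2 ≡ 107 · 515 · 478 ≡ 129 (mod 653).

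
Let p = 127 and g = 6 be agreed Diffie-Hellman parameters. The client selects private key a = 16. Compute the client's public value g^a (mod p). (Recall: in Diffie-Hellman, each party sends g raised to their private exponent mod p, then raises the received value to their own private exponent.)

30

Public value = 6^16 (mod 127).
6^1 ≡ 6 (mod 127)
6^2 = (6^1)^2 ≡ 6^2 = 36 ≡ 36 (mod 127)
6^4 = (6^2)^2 ≡ 36^2 = 1296 ≡ 26 (mod 127)
6^8 = (6^4)^2 ≡ 26^2 = 676 ≡ 41 (mod 127)
6^16 = (6^8)^2 ≡ 41^2 = 1681 ≡ 30 (mod 127)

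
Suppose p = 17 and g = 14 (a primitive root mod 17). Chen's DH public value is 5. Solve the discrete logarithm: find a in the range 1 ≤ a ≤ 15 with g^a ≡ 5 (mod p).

13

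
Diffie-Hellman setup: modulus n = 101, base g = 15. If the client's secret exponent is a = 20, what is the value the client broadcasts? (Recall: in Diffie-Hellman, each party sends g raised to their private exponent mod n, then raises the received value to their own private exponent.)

87

Public value = 15^20 mod 101.
15^1 ≡ 15 (mod 101)
15^2 = (15^1)^2 ≡ 15^2 = 225 ≡ 23 (mod 101)
15^4 = (15^2)^2 ≡ 23^2 = 529 ≡ 24 (mod 101)
15^8 = (15^4)^2 ≡ 24^2 = 576 ≡ 71 (mod 101)
15^16 = (15^8)^2 ≡ 71^2 = 5041 ≡ 92 (mod 101)
15^20 = 15^16 · 15^4 ≡ 92 · 24 ≡ 87 (mod 101).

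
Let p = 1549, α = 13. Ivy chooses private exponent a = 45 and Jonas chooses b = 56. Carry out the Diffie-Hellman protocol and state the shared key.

266

Ivy sends A = α^a mod p = 13^45 mod 1549.
13^1 ≡ 13 (mod 1549)
13^2 = (13^1)^2 ≡ 13^2 = 169 ≡ 169 (mod 1549)
13^4 = (13^2)^2 ≡ 169^2 = 28561 ≡ 679 (mod 1549)
13^8 = (13^4)^2 ≡ 679^2 = 461041 ≡ 988 (mod 1549)
13^16 = (13^8)^2 ≡ 988^2 = 976144 ≡ 274 (mod 1549)
13^32 = (13^16)^2 ≡ 274^2 = 75076 ≡ 724 (mod 1549)
13^45 = 13^32 · 13^8 · 13^4 · 13^1 ≡ 724 · 988 · 679 · 13 ≡ 440 (mod 1549).
So A = 440. Jonas then computes K = A^b mod p = 440^56 mod 1549.
440^1 ≡ 440 (mod 1549)
440^2 = (440^1)^2 ≡ 440^2 = 193600 ≡ 1524 (mod 1549)
440^4 = (440^2)^2 ≡ 1524^2 = 2322576 ≡ 625 (mod 1549)
440^8 = (440^4)^2 ≡ 625^2 = 390625 ≡ 277 (mod 1549)
440^16 = (440^8)^2 ≡ 277^2 = 76729 ≡ 828 (mod 1549)
440^32 = (440^16)^2 ≡ 828^2 = 685584 ≡ 926 (mod 1549)
440^56 = 440^32 · 440^16 · 440^8 ≡ 926 · 828 · 277 ≡ 266 (mod 1549).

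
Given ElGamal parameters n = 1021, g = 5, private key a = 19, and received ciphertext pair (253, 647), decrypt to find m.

Shared mask s = c₁^a mod n = 253^19 mod 1021.
253^1 ≡ 253 (mod 1021)
253^2 = (253^1)^2 ≡ 253^2 = 64009 ≡ 707 (mod 1021)
253^4 = (253^2)^2 ≡ 707^2 = 499849 ≡ 580 (mod 1021)
253^8 = (253^4)^2 ≡ 580^2 = 336400 ≡ 491 (mod 1021)
253^16 = (253^8)^2 ≡ 491^2 = 241081 ≡ 125 (mod 1021)
253^19 = 253^16 · 253^2 · 253^1 ≡ 125 · 707 · 253 ≡ 1017 (mod 1021).
So s = 1017; s⁻¹ ≡ 255 (mod 1021).
m = c₂ · s⁻¹ mod 1021 = 647 · 255 mod 1021 = 604.

604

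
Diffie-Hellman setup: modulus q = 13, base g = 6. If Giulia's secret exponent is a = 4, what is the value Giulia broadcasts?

9

Public value = 6^4 (mod 13).
6^1 ≡ 6 (mod 13)
6^2 = (6^1)^2 ≡ 6^2 = 36 ≡ 10 (mod 13)
6^4 = (6^2)^2 ≡ 10^2 = 100 ≡ 9 (mod 13)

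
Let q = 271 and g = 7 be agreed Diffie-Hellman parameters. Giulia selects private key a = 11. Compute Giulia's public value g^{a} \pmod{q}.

Public value = 7^{11} \pmod{271}.
7^1 ≡ 7 (mod 271)
7^2 = (7^1)^2 ≡ 7^2 = 49 ≡ 49 (mod 271)
7^4 = (7^2)^2 ≡ 49^2 = 2401 ≡ 233 (mod 271)
7^8 = (7^4)^2 ≡ 233^2 = 54289 ≡ 89 (mod 271)
7^11 = 7^8 · 7^2 · 7^1 ≡ 89 · 49 · 7 ≡ 175 (mod 271).

175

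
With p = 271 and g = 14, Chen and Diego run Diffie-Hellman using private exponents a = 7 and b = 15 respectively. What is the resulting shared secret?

Diego sends B = g^b mod p = 14^15 mod 271.
14^1 ≡ 14 (mod 271)
14^2 = (14^1)^2 ≡ 14^2 = 196 ≡ 196 (mod 271)
14^4 = (14^2)^2 ≡ 196^2 = 38416 ≡ 205 (mod 271)
14^8 = (14^4)^2 ≡ 205^2 = 42025 ≡ 20 (mod 271)
14^15 = 14^8 · 14^4 · 14^2 · 14^1 ≡ 20 · 205 · 196 · 14 ≡ 106 (mod 271).
So B = 106. Chen then computes K = B^a mod p = 106^7 mod 271.
106^1 ≡ 106 (mod 271)
106^2 = (106^1)^2 ≡ 106^2 = 11236 ≡ 125 (mod 271)
106^4 = (106^2)^2 ≡ 125^2 = 15625 ≡ 178 (mod 271)
106^7 = 106^4 · 106^2 · 106^1 ≡ 178 · 125 · 106 ≡ 258 (mod 271).

258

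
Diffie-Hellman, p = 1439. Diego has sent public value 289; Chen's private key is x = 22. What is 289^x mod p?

Shared key K = 289^22 mod 1439.
289^1 ≡ 289 (mod 1439)
289^2 = (289^1)^2 ≡ 289^2 = 83521 ≡ 59 (mod 1439)
289^4 = (289^2)^2 ≡ 59^2 = 3481 ≡ 603 (mod 1439)
289^8 = (289^4)^2 ≡ 603^2 = 363609 ≡ 981 (mod 1439)
289^16 = (289^8)^2 ≡ 981^2 = 962361 ≡ 1109 (mod 1439)
289^22 = 289^16 · 289^4 · 289^2 ≡ 1109 · 603 · 59 ≡ 391 (mod 1439).

391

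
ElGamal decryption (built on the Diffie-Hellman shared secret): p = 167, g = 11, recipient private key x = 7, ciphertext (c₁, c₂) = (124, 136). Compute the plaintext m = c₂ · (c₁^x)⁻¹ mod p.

149

Shared mask s = c₁^x mod p = 124^7 mod 167.
124^1 ≡ 124 (mod 167)
124^2 = (124^1)^2 ≡ 124^2 = 15376 ≡ 12 (mod 167)
124^4 = (124^2)^2 ≡ 12^2 = 144 ≡ 144 (mod 167)
124^7 = 124^4 · 124^2 · 124^1 ≡ 144 · 12 · 124 ≡ 11 (mod 167).
So s = 11; s⁻¹ ≡ 76 (mod 167).
m = c₂ · s⁻¹ mod 167 = 136 · 76 mod 167 = 149.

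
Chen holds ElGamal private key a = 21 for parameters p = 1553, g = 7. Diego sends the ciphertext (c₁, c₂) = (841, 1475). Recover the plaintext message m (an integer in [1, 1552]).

215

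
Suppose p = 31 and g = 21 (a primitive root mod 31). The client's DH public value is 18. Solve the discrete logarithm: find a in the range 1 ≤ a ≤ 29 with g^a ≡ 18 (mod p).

4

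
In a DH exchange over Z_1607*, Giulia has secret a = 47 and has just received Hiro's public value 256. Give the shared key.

18

Shared key K = 256^47 mod 1607.
256^1 ≡ 256 (mod 1607)
256^2 = (256^1)^2 ≡ 256^2 = 65536 ≡ 1256 (mod 1607)
256^4 = (256^2)^2 ≡ 1256^2 = 1577536 ≡ 1069 (mod 1607)
256^8 = (256^4)^2 ≡ 1069^2 = 1142761 ≡ 184 (mod 1607)
256^16 = (256^8)^2 ≡ 184^2 = 33856 ≡ 109 (mod 1607)
256^32 = (256^16)^2 ≡ 109^2 = 11881 ≡ 632 (mod 1607)
256^47 = 256^32 · 256^8 · 256^4 · 256^2 · 256^1 ≡ 632 · 184 · 1069 · 1256 · 256 ≡ 18 (mod 1607).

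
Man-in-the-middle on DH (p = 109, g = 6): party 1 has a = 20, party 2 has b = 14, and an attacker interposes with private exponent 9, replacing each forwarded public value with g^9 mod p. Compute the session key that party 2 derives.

Party 2 receives an attacker's public value M = 6^9 mod 109 instead of the honest one.
6^1 ≡ 6 (mod 109)
6^2 = (6^1)^2 ≡ 6^2 = 36 ≡ 36 (mod 109)
6^4 = (6^2)^2 ≡ 36^2 = 1296 ≡ 97 (mod 109)
6^8 = (6^4)^2 ≡ 97^2 = 9409 ≡ 35 (mod 109)
6^9 = 6^8 · 6^1 ≡ 35 · 6 ≡ 101 (mod 109).
So M = 101. Party 2 computes K = M^14 mod 109.
101^1 ≡ 101 (mod 109)
101^2 = (101^1)^2 ≡ 101^2 = 10201 ≡ 64 (mod 109)
101^4 = (101^2)^2 ≡ 64^2 = 4096 ≡ 63 (mod 109)
101^8 = (101^4)^2 ≡ 63^2 = 3969 ≡ 45 (mod 109)
101^14 = 101^8 · 101^4 · 101^2 ≡ 45 · 63 · 64 ≡ 64 (mod 109).

64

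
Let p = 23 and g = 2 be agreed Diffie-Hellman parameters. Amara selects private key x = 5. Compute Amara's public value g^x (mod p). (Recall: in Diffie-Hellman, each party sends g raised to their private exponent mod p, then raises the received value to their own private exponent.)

Public value = 2^5 (mod 23).
2^1 ≡ 2 (mod 23)
2^2 = (2^1)^2 ≡ 2^2 = 4 ≡ 4 (mod 23)
2^4 = (2^2)^2 ≡ 4^2 = 16 ≡ 16 (mod 23)
2^5 = 2^4 · 2^1 ≡ 16 · 2 ≡ 9 (mod 23).

9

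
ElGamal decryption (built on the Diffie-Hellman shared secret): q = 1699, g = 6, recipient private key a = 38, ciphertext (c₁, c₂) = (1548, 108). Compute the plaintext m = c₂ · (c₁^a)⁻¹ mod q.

Shared mask s = c₁^a mod q = 1548^38 mod 1699.
1548^1 ≡ 1548 (mod 1699)
1548^2 = (1548^1)^2 ≡ 1548^2 = 2396304 ≡ 714 (mod 1699)
1548^4 = (1548^2)^2 ≡ 714^2 = 509796 ≡ 96 (mod 1699)
1548^8 = (1548^4)^2 ≡ 96^2 = 9216 ≡ 721 (mod 1699)
1548^16 = (1548^8)^2 ≡ 721^2 = 519841 ≡ 1646 (mod 1699)
1548^32 = (1548^16)^2 ≡ 1646^2 = 2709316 ≡ 1110 (mod 1699)
1548^38 = 1548^32 · 1548^4 · 1548^2 ≡ 1110 · 96 · 714 ≡ 921 (mod 1699).
So s = 921; s⁻¹ ≡ 701 (mod 1699).
m = c₂ · s⁻¹ mod 1699 = 108 · 701 mod 1699 = 952.

952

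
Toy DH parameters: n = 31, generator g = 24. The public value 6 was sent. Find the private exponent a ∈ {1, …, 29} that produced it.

25

Try successive powers of 24 modulo 31:
24^1 ≡ 24
24^2 ≡ 18
24^3 ≡ 29
24^4 ≡ 14
24^5 ≡ 26
24^6 ≡ 4
24^7 ≡ 3
24^8 ≡ 10
24^9 ≡ 23
24^10 ≡ 25
24^11 ≡ 11
24^12 ≡ 16
24^13 ≡ 12
24^14 ≡ 9
24^15 ≡ 30
24^16 ≡ 7
24^17 ≡ 13
24^18 ≡ 2
24^19 ≡ 17
24^20 ≡ 5
24^21 ≡ 27
24^22 ≡ 28
24^23 ≡ 21
24^24 ≡ 8
24^25 ≡ 6
Found: a = 25.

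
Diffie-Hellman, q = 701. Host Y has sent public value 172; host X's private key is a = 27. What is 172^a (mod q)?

Shared key K = 172^27 mod 701.
172^1 ≡ 172 (mod 701)
172^2 = (172^1)^2 ≡ 172^2 = 29584 ≡ 142 (mod 701)
172^4 = (172^2)^2 ≡ 142^2 = 20164 ≡ 536 (mod 701)
172^8 = (172^4)^2 ≡ 536^2 = 287296 ≡ 587 (mod 701)
172^16 = (172^8)^2 ≡ 587^2 = 344569 ≡ 378 (mod 701)
172^27 = 172^16 · 172^8 · 172^2 · 172^1 ≡ 378 · 587 · 142 · 172 ≡ 289 (mod 701).

289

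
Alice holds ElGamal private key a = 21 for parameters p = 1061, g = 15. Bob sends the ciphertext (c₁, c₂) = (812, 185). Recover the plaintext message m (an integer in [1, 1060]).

300

Shared mask s = c₁^a mod p = 812^21 mod 1061.
812^1 ≡ 812 (mod 1061)
812^2 = (812^1)^2 ≡ 812^2 = 659344 ≡ 463 (mod 1061)
812^4 = (812^2)^2 ≡ 463^2 = 214369 ≡ 47 (mod 1061)
812^8 = (812^4)^2 ≡ 47^2 = 2209 ≡ 87 (mod 1061)
812^16 = (812^8)^2 ≡ 87^2 = 7569 ≡ 142 (mod 1061)
812^21 = 812^16 · 812^4 · 812^1 ≡ 142 · 47 · 812 ≡ 761 (mod 1061).
So s = 761; s⁻¹ ≡ 145 (mod 1061).
m = c₂ · s⁻¹ mod 1061 = 185 · 145 mod 1061 = 300.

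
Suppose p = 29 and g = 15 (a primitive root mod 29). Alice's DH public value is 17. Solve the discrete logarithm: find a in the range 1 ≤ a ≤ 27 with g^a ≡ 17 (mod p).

7

Try successive powers of 15 modulo 29:
15^1 ≡ 15
15^2 ≡ 22
15^3 ≡ 11
15^4 ≡ 20
15^5 ≡ 10
15^6 ≡ 5
15^7 ≡ 17
Found: a = 7.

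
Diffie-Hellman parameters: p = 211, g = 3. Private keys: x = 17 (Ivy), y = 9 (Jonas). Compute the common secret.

98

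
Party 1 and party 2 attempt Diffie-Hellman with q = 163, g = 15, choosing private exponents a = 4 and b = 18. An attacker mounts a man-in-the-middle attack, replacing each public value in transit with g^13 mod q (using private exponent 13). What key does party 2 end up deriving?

Party 2 receives an attacker's public value M = 15^13 mod 163 instead of the honest one.
15^1 ≡ 15 (mod 163)
15^2 = (15^1)^2 ≡ 15^2 = 225 ≡ 62 (mod 163)
15^4 = (15^2)^2 ≡ 62^2 = 3844 ≡ 95 (mod 163)
15^8 = (15^4)^2 ≡ 95^2 = 9025 ≡ 60 (mod 163)
15^13 = 15^8 · 15^4 · 15^1 ≡ 60 · 95 · 15 ≡ 88 (mod 163).
So M = 88. Party 2 computes K = M^18 mod 163.
88^1 ≡ 88 (mod 163)
88^2 = (88^1)^2 ≡ 88^2 = 7744 ≡ 83 (mod 163)
88^4 = (88^2)^2 ≡ 83^2 = 6889 ≡ 43 (mod 163)
88^8 = (88^4)^2 ≡ 43^2 = 1849 ≡ 56 (mod 163)
88^16 = (88^8)^2 ≡ 56^2 = 3136 ≡ 39 (mod 163)
88^18 = 88^16 · 88^2 ≡ 39 · 83 ≡ 140 (mod 163).

140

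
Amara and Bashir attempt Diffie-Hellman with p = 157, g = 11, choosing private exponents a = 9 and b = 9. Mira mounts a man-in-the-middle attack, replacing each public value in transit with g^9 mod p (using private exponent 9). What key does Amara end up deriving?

75

Amara receives Mira's public value M = 11^9 mod 157 instead of the honest one.
11^1 ≡ 11 (mod 157)
11^2 = (11^1)^2 ≡ 11^2 = 121 ≡ 121 (mod 157)
11^4 = (11^2)^2 ≡ 121^2 = 14641 ≡ 40 (mod 157)
11^8 = (11^4)^2 ≡ 40^2 = 1600 ≡ 30 (mod 157)
11^9 = 11^8 · 11^1 ≡ 30 · 11 ≡ 16 (mod 157).
So M = 16. Amara computes K = M^9 mod 157.
16^1 ≡ 16 (mod 157)
16^2 = (16^1)^2 ≡ 16^2 = 256 ≡ 99 (mod 157)
16^4 = (16^2)^2 ≡ 99^2 = 9801 ≡ 67 (mod 157)
16^8 = (16^4)^2 ≡ 67^2 = 4489 ≡ 93 (mod 157)
16^9 = 16^8 · 16^1 ≡ 93 · 16 ≡ 75 (mod 157).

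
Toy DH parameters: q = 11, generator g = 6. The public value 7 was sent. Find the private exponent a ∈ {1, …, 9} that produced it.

3

Try successive powers of 6 modulo 11:
6^1 ≡ 6
6^2 ≡ 3
6^3 ≡ 7
Found: a = 3.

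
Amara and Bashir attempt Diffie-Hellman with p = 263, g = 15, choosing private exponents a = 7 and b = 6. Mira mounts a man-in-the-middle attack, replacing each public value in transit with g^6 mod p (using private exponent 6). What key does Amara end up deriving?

8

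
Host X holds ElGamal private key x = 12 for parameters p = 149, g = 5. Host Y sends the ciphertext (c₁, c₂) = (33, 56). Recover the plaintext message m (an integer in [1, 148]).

Shared mask s = c₁^x mod p = 33^12 mod 149.
33^1 ≡ 33 (mod 149)
33^2 = (33^1)^2 ≡ 33^2 = 1089 ≡ 46 (mod 149)
33^4 = (33^2)^2 ≡ 46^2 = 2116 ≡ 30 (mod 149)
33^8 = (33^4)^2 ≡ 30^2 = 900 ≡ 6 (mod 149)
33^12 = 33^8 · 33^4 ≡ 6 · 30 ≡ 31 (mod 149).
So s = 31; s⁻¹ ≡ 125 (mod 149).
m = c₂ · s⁻¹ mod 149 = 56 · 125 mod 149 = 146.

146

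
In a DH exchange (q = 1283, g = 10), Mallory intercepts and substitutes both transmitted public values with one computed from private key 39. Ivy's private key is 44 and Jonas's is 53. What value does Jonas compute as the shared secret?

Jonas receives Mallory's public value M = 10^39 mod 1283 instead of the honest one.
10^1 ≡ 10 (mod 1283)
10^2 = (10^1)^2 ≡ 10^2 = 100 ≡ 100 (mod 1283)
10^4 = (10^2)^2 ≡ 100^2 = 10000 ≡ 1019 (mod 1283)
10^8 = (10^4)^2 ≡ 1019^2 = 1038361 ≡ 414 (mod 1283)
10^16 = (10^8)^2 ≡ 414^2 = 171396 ≡ 757 (mod 1283)
10^32 = (10^16)^2 ≡ 757^2 = 573049 ≡ 831 (mod 1283)
10^39 = 10^32 · 10^4 · 10^2 · 10^1 ≡ 831 · 1019 · 100 · 10 ≡ 19 (mod 1283).
So M = 19. Jonas computes K = M^53 mod 1283.
19^1 ≡ 19 (mod 1283)
19^2 = (19^1)^2 ≡ 19^2 = 361 ≡ 361 (mod 1283)
19^4 = (19^2)^2 ≡ 361^2 = 130321 ≡ 738 (mod 1283)
19^8 = (19^4)^2 ≡ 738^2 = 544644 ≡ 652 (mod 1283)
19^16 = (19^8)^2 ≡ 652^2 = 425104 ≡ 431 (mod 1283)
19^32 = (19^16)^2 ≡ 431^2 = 185761 ≡ 1009 (mod 1283)
19^53 = 19^32 · 19^16 · 19^4 · 19^1 ≡ 1009 · 431 · 738 · 19 ≡ 146 (mod 1283).

146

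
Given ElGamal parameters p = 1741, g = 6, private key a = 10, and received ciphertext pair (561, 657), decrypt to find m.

Shared mask s = c₁^a mod p = 561^10 mod 1741.
561^1 ≡ 561 (mod 1741)
561^2 = (561^1)^2 ≡ 561^2 = 314721 ≡ 1341 (mod 1741)
561^4 = (561^2)^2 ≡ 1341^2 = 1798281 ≡ 1569 (mod 1741)
561^8 = (561^4)^2 ≡ 1569^2 = 2461761 ≡ 1728 (mod 1741)
561^10 = 561^8 · 561^2 ≡ 1728 · 1341 ≡ 1718 (mod 1741).
So s = 1718; s⁻¹ ≡ 984 (mod 1741).
m = c₂ · s⁻¹ mod 1741 = 657 · 984 mod 1741 = 577.

577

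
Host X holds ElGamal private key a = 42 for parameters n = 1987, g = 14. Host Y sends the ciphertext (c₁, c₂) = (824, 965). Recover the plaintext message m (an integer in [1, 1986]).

Shared mask s = c₁^a mod n = 824^42 mod 1987.
824^1 ≡ 824 (mod 1987)
824^2 = (824^1)^2 ≡ 824^2 = 678976 ≡ 1409 (mod 1987)
824^4 = (824^2)^2 ≡ 1409^2 = 1985281 ≡ 268 (mod 1987)
824^8 = (824^4)^2 ≡ 268^2 = 71824 ≡ 292 (mod 1987)
824^16 = (824^8)^2 ≡ 292^2 = 85264 ≡ 1810 (mod 1987)
824^32 = (824^16)^2 ≡ 1810^2 = 3276100 ≡ 1524 (mod 1987)
824^42 = 824^32 · 824^8 · 824^2 ≡ 1524 · 292 · 1409 ≡ 539 (mod 1987).
So s = 539; s⁻¹ ≡ 1552 (mod 1987).
m = c₂ · s⁻¹ mod 1987 = 965 · 1552 mod 1987 = 1469.

1469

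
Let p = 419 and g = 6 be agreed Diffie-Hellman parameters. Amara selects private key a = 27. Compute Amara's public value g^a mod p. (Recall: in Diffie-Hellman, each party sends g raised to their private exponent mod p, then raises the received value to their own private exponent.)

Public value = 6^27 mod 419.
6^1 ≡ 6 (mod 419)
6^2 = (6^1)^2 ≡ 6^2 = 36 ≡ 36 (mod 419)
6^4 = (6^2)^2 ≡ 36^2 = 1296 ≡ 39 (mod 419)
6^8 = (6^4)^2 ≡ 39^2 = 1521 ≡ 264 (mod 419)
6^16 = (6^8)^2 ≡ 264^2 = 69696 ≡ 142 (mod 419)
6^27 = 6^16 · 6^8 · 6^2 · 6^1 ≡ 142 · 264 · 36 · 6 ≡ 233 (mod 419).

233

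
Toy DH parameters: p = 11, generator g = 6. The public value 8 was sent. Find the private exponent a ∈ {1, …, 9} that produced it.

7

Try successive powers of 6 modulo 11:
6^1 ≡ 6
6^2 ≡ 3
6^3 ≡ 7
6^4 ≡ 9
6^5 ≡ 10
6^6 ≡ 5
6^7 ≡ 8
Found: a = 7.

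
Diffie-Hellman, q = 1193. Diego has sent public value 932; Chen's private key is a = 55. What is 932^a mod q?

568

Shared key K = 932^55 mod 1193.
932^1 ≡ 932 (mod 1193)
932^2 = (932^1)^2 ≡ 932^2 = 868624 ≡ 120 (mod 1193)
932^4 = (932^2)^2 ≡ 120^2 = 14400 ≡ 84 (mod 1193)
932^8 = (932^4)^2 ≡ 84^2 = 7056 ≡ 1091 (mod 1193)
932^16 = (932^8)^2 ≡ 1091^2 = 1190281 ≡ 860 (mod 1193)
932^32 = (932^16)^2 ≡ 860^2 = 739600 ≡ 1133 (mod 1193)
932^55 = 932^32 · 932^16 · 932^4 · 932^2 · 932^1 ≡ 1133 · 860 · 84 · 120 · 932 ≡ 568 (mod 1193).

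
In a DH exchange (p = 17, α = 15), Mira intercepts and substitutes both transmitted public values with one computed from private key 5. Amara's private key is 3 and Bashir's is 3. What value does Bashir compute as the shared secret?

8

Bashir receives Mira's public value M = 15^5 mod 17 instead of the honest one.
15^1 ≡ 15 (mod 17)
15^2 = (15^1)^2 ≡ 15^2 = 225 ≡ 4 (mod 17)
15^4 = (15^2)^2 ≡ 4^2 = 16 ≡ 16 (mod 17)
15^5 = 15^4 · 15^1 ≡ 16 · 15 ≡ 2 (mod 17).
So M = 2. Bashir computes K = M^3 mod 17.
2^1 ≡ 2 (mod 17)
2^2 = (2^1)^2 ≡ 2^2 = 4 ≡ 4 (mod 17)
2^3 = 2^2 · 2^1 ≡ 4 · 2 ≡ 8 (mod 17).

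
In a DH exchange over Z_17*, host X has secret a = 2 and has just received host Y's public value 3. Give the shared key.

9

Shared key K = 3^2 mod 17.
3^1 ≡ 3 (mod 17)
3^2 = (3^1)^2 ≡ 3^2 = 9 ≡ 9 (mod 17)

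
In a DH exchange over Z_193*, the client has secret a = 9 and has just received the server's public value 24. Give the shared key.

14

Shared key K = 24^9 mod 193.
24^1 ≡ 24 (mod 193)
24^2 = (24^1)^2 ≡ 24^2 = 576 ≡ 190 (mod 193)
24^4 = (24^2)^2 ≡ 190^2 = 36100 ≡ 9 (mod 193)
24^8 = (24^4)^2 ≡ 9^2 = 81 ≡ 81 (mod 193)
24^9 = 24^8 · 24^1 ≡ 81 · 24 ≡ 14 (mod 193).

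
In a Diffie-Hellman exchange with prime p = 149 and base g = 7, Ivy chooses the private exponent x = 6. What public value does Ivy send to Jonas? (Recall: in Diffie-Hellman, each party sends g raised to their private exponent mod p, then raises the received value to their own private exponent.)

Public value = 7^6 mod 149.
7^1 ≡ 7 (mod 149)
7^2 = (7^1)^2 ≡ 7^2 = 49 ≡ 49 (mod 149)
7^4 = (7^2)^2 ≡ 49^2 = 2401 ≡ 17 (mod 149)
7^6 = 7^4 · 7^2 ≡ 17 · 49 ≡ 88 (mod 149).

88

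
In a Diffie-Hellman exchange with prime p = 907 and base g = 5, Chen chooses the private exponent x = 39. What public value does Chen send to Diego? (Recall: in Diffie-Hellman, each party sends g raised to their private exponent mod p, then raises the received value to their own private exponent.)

Public value = 5^{39} \pmod{907}.
5^1 ≡ 5 (mod 907)
5^2 = (5^1)^2 ≡ 5^2 = 25 ≡ 25 (mod 907)
5^4 = (5^2)^2 ≡ 25^2 = 625 ≡ 625 (mod 907)
5^8 = (5^4)^2 ≡ 625^2 = 390625 ≡ 615 (mod 907)
5^16 = (5^8)^2 ≡ 615^2 = 378225 ≡ 6 (mod 907)
5^32 = (5^16)^2 ≡ 6^2 = 36 ≡ 36 (mod 907)
5^39 = 5^32 · 5^4 · 5^2 · 5^1 ≡ 36 · 625 · 25 · 5 ≡ 800 (mod 907).

800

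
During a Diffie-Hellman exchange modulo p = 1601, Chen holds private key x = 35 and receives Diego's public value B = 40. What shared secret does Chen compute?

1561

Shared key K = 40^35 mod 1601.
40^1 ≡ 40 (mod 1601)
40^2 = (40^1)^2 ≡ 40^2 = 1600 ≡ 1600 (mod 1601)
40^4 = (40^2)^2 ≡ 1600^2 = 2560000 ≡ 1 (mod 1601)
40^8 = (40^4)^2 ≡ 1^2 = 1 ≡ 1 (mod 1601)
40^16 = (40^8)^2 ≡ 1^2 = 1 ≡ 1 (mod 1601)
40^32 = (40^16)^2 ≡ 1^2 = 1 ≡ 1 (mod 1601)
40^35 = 40^32 · 40^2 · 40^1 ≡ 1 · 1600 · 40 ≡ 1561 (mod 1601).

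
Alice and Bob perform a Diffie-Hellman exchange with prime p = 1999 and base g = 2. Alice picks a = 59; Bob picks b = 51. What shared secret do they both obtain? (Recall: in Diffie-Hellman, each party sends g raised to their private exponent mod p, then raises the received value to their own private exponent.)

98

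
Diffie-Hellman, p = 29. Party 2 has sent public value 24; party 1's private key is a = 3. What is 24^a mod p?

Shared key K = 24^3 mod 29.
24^1 ≡ 24 (mod 29)
24^2 = (24^1)^2 ≡ 24^2 = 576 ≡ 25 (mod 29)
24^3 = 24^2 · 24^1 ≡ 25 · 24 ≡ 20 (mod 29).

20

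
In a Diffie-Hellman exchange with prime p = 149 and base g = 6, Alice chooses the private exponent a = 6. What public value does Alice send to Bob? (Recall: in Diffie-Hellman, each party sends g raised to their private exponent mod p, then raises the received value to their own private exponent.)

Public value = 6^6 (mod 149).
6^1 ≡ 6 (mod 149)
6^2 = (6^1)^2 ≡ 6^2 = 36 ≡ 36 (mod 149)
6^4 = (6^2)^2 ≡ 36^2 = 1296 ≡ 104 (mod 149)
6^6 = 6^4 · 6^2 ≡ 104 · 36 ≡ 19 (mod 149).

19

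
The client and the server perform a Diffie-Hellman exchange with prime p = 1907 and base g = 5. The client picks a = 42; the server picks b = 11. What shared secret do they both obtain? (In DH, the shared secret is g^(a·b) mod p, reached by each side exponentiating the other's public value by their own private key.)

1511

The server sends B = g^b mod p = 5^11 mod 1907.
5^1 ≡ 5 (mod 1907)
5^2 = (5^1)^2 ≡ 5^2 = 25 ≡ 25 (mod 1907)
5^4 = (5^2)^2 ≡ 25^2 = 625 ≡ 625 (mod 1907)
5^8 = (5^4)^2 ≡ 625^2 = 390625 ≡ 1597 (mod 1907)
5^11 = 5^8 · 5^2 · 5^1 ≡ 1597 · 25 · 5 ≡ 1297 (mod 1907).
So B = 1297. The client then computes K = B^a mod p = 1297^42 mod 1907.
1297^1 ≡ 1297 (mod 1907)
1297^2 = (1297^1)^2 ≡ 1297^2 = 1682209 ≡ 235 (mod 1907)
1297^4 = (1297^2)^2 ≡ 235^2 = 55225 ≡ 1829 (mod 1907)
1297^8 = (1297^4)^2 ≡ 1829^2 = 3345241 ≡ 363 (mod 1907)
1297^16 = (1297^8)^2 ≡ 363^2 = 131769 ≡ 186 (mod 1907)
1297^32 = (1297^16)^2 ≡ 186^2 = 34596 ≡ 270 (mod 1907)
1297^42 = 1297^32 · 1297^8 · 1297^2 ≡ 270 · 363 · 235 ≡ 1511 (mod 1907).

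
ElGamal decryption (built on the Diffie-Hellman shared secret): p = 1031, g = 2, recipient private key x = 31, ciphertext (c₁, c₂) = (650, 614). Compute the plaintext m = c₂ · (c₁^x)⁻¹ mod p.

222

Shared mask s = c₁^x mod p = 650^31 mod 1031.
650^1 ≡ 650 (mod 1031)
650^2 = (650^1)^2 ≡ 650^2 = 422500 ≡ 821 (mod 1031)
650^4 = (650^2)^2 ≡ 821^2 = 674041 ≡ 798 (mod 1031)
650^8 = (650^4)^2 ≡ 798^2 = 636804 ≡ 677 (mod 1031)
650^16 = (650^8)^2 ≡ 677^2 = 458329 ≡ 565 (mod 1031)
650^31 = 650^16 · 650^8 · 650^4 · 650^2 · 650^1 ≡ 565 · 677 · 798 · 821 · 650 ≡ 848 (mod 1031).
So s = 848; s⁻¹ ≡ 400 (mod 1031).
m = c₂ · s⁻¹ mod 1031 = 614 · 400 mod 1031 = 222.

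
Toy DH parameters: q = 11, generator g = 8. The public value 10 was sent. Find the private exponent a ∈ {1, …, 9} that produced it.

5

Try successive powers of 8 modulo 11:
8^1 ≡ 8
8^2 ≡ 9
8^3 ≡ 6
8^4 ≡ 4
8^5 ≡ 10
Found: a = 5.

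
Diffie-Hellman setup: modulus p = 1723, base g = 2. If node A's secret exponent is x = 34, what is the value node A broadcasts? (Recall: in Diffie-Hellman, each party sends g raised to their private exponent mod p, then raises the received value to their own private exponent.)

Public value = 2^{34} \pmod{1723}.
2^1 ≡ 2 (mod 1723)
2^2 = (2^1)^2 ≡ 2^2 = 4 ≡ 4 (mod 1723)
2^4 = (2^2)^2 ≡ 4^2 = 16 ≡ 16 (mod 1723)
2^8 = (2^4)^2 ≡ 16^2 = 256 ≡ 256 (mod 1723)
2^16 = (2^8)^2 ≡ 256^2 = 65536 ≡ 62 (mod 1723)
2^32 = (2^16)^2 ≡ 62^2 = 3844 ≡ 398 (mod 1723)
2^34 = 2^32 · 2^2 ≡ 398 · 4 ≡ 1592 (mod 1723).

1592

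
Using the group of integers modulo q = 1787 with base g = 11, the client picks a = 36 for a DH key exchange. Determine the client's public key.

Public value = 11^36 (mod 1787).
11^1 ≡ 11 (mod 1787)
11^2 = (11^1)^2 ≡ 11^2 = 121 ≡ 121 (mod 1787)
11^4 = (11^2)^2 ≡ 121^2 = 14641 ≡ 345 (mod 1787)
11^8 = (11^4)^2 ≡ 345^2 = 119025 ≡ 1083 (mod 1787)
11^16 = (11^8)^2 ≡ 1083^2 = 1172889 ≡ 617 (mod 1787)
11^32 = (11^16)^2 ≡ 617^2 = 380689 ≡ 58 (mod 1787)
11^36 = 11^32 · 11^4 ≡ 58 · 345 ≡ 353 (mod 1787).

353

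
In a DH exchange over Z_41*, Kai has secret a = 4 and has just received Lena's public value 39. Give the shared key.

Shared key K = 39^4 mod 41.
39^1 ≡ 39 (mod 41)
39^2 = (39^1)^2 ≡ 39^2 = 1521 ≡ 4 (mod 41)
39^4 = (39^2)^2 ≡ 4^2 = 16 ≡ 16 (mod 41)

16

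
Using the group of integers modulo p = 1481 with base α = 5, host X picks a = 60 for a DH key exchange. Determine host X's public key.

Public value = 5^{60} \pmod{1481}.
5^1 ≡ 5 (mod 1481)
5^2 = (5^1)^2 ≡ 5^2 = 25 ≡ 25 (mod 1481)
5^4 = (5^2)^2 ≡ 25^2 = 625 ≡ 625 (mod 1481)
5^8 = (5^4)^2 ≡ 625^2 = 390625 ≡ 1122 (mod 1481)
5^16 = (5^8)^2 ≡ 1122^2 = 1258884 ≡ 34 (mod 1481)
5^32 = (5^16)^2 ≡ 34^2 = 1156 ≡ 1156 (mod 1481)
5^60 = 5^32 · 5^16 · 5^8 · 5^4 ≡ 1156 · 34 · 1122 · 625 ≡ 169 (mod 1481).

169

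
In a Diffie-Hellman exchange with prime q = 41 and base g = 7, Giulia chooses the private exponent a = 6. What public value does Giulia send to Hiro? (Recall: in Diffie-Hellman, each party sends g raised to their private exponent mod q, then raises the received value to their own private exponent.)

20

Public value = 7^6 mod 41.
7^1 ≡ 7 (mod 41)
7^2 = (7^1)^2 ≡ 7^2 = 49 ≡ 8 (mod 41)
7^4 = (7^2)^2 ≡ 8^2 = 64 ≡ 23 (mod 41)
7^6 = 7^4 · 7^2 ≡ 23 · 8 ≡ 20 (mod 41).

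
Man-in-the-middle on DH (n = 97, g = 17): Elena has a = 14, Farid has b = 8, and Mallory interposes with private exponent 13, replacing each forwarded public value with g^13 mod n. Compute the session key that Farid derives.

Farid receives Mallory's public value M = 17^13 mod 97 instead of the honest one.
17^1 ≡ 17 (mod 97)
17^2 = (17^1)^2 ≡ 17^2 = 289 ≡ 95 (mod 97)
17^4 = (17^2)^2 ≡ 95^2 = 9025 ≡ 4 (mod 97)
17^8 = (17^4)^2 ≡ 4^2 = 16 ≡ 16 (mod 97)
17^13 = 17^8 · 17^4 · 17^1 ≡ 16 · 4 · 17 ≡ 21 (mod 97).
So M = 21. Farid computes K = M^8 mod 97.
21^1 ≡ 21 (mod 97)
21^2 = (21^1)^2 ≡ 21^2 = 441 ≡ 53 (mod 97)
21^4 = (21^2)^2 ≡ 53^2 = 2809 ≡ 93 (mod 97)
21^8 = (21^4)^2 ≡ 93^2 = 8649 ≡ 16 (mod 97)

16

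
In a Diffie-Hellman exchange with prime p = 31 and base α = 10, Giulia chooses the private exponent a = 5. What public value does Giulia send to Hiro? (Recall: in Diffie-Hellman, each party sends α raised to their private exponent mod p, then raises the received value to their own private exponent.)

25

Public value = 10^5 mod 31.
10^1 ≡ 10 (mod 31)
10^2 = (10^1)^2 ≡ 10^2 = 100 ≡ 7 (mod 31)
10^4 = (10^2)^2 ≡ 7^2 = 49 ≡ 18 (mod 31)
10^5 = 10^4 · 10^1 ≡ 18 · 10 ≡ 25 (mod 31).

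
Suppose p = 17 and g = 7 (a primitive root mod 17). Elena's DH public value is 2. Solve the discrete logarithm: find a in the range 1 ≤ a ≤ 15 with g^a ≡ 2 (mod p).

Try successive powers of 7 modulo 17:
7^1 ≡ 7
7^2 ≡ 15
7^3 ≡ 3
7^4 ≡ 4
7^5 ≡ 11
7^6 ≡ 9
7^7 ≡ 12
7^8 ≡ 16
7^9 ≡ 10
7^10 ≡ 2
Found: a = 10.

10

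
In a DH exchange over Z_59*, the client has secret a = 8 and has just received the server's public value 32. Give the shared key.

17

Shared key K = 32^8 mod 59.
32^1 ≡ 32 (mod 59)
32^2 = (32^1)^2 ≡ 32^2 = 1024 ≡ 21 (mod 59)
32^4 = (32^2)^2 ≡ 21^2 = 441 ≡ 28 (mod 59)
32^8 = (32^4)^2 ≡ 28^2 = 784 ≡ 17 (mod 59)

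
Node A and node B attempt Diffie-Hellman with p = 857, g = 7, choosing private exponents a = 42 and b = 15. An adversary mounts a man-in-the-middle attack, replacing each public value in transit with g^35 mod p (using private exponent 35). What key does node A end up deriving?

Node A receives an adversary's public value M = 7^35 mod 857 instead of the honest one.
7^1 ≡ 7 (mod 857)
7^2 = (7^1)^2 ≡ 7^2 = 49 ≡ 49 (mod 857)
7^4 = (7^2)^2 ≡ 49^2 = 2401 ≡ 687 (mod 857)
7^8 = (7^4)^2 ≡ 687^2 = 471969 ≡ 619 (mod 857)
7^16 = (7^8)^2 ≡ 619^2 = 383161 ≡ 82 (mod 857)
7^32 = (7^16)^2 ≡ 82^2 = 6724 ≡ 725 (mod 857)
7^35 = 7^32 · 7^2 · 7^1 ≡ 725 · 49 · 7 ≡ 145 (mod 857).
So M = 145. Node A computes K = M^42 mod 857.
145^1 ≡ 145 (mod 857)
145^2 = (145^1)^2 ≡ 145^2 = 21025 ≡ 457 (mod 857)
145^4 = (145^2)^2 ≡ 457^2 = 208849 ≡ 598 (mod 857)
145^8 = (145^4)^2 ≡ 598^2 = 357604 ≡ 235 (mod 857)
145^16 = (145^8)^2 ≡ 235^2 = 55225 ≡ 377 (mod 857)
145^32 = (145^16)^2 ≡ 377^2 = 142129 ≡ 724 (mod 857)
145^42 = 145^32 · 145^8 · 145^2 ≡ 724 · 235 · 457 ≡ 84 (mod 857).

84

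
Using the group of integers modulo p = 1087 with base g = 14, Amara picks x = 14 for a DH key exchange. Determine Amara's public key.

Public value = 14^14 mod 1087.
14^1 ≡ 14 (mod 1087)
14^2 = (14^1)^2 ≡ 14^2 = 196 ≡ 196 (mod 1087)
14^4 = (14^2)^2 ≡ 196^2 = 38416 ≡ 371 (mod 1087)
14^8 = (14^4)^2 ≡ 371^2 = 137641 ≡ 679 (mod 1087)
14^14 = 14^8 · 14^4 · 14^2 ≡ 679 · 371 · 196 ≡ 450 (mod 1087).

450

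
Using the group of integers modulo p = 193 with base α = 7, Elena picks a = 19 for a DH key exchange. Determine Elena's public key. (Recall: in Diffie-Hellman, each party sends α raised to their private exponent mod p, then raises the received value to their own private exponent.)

181

Public value = 7^19 mod 193.
7^1 ≡ 7 (mod 193)
7^2 = (7^1)^2 ≡ 7^2 = 49 ≡ 49 (mod 193)
7^4 = (7^2)^2 ≡ 49^2 = 2401 ≡ 85 (mod 193)
7^8 = (7^4)^2 ≡ 85^2 = 7225 ≡ 84 (mod 193)
7^16 = (7^8)^2 ≡ 84^2 = 7056 ≡ 108 (mod 193)
7^19 = 7^16 · 7^2 · 7^1 ≡ 108 · 49 · 7 ≡ 181 (mod 193).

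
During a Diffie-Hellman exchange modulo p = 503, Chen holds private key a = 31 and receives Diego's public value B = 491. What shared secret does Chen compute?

304

Shared key K = 491^31 mod 503.
491^1 ≡ 491 (mod 503)
491^2 = (491^1)^2 ≡ 491^2 = 241081 ≡ 144 (mod 503)
491^4 = (491^2)^2 ≡ 144^2 = 20736 ≡ 113 (mod 503)
491^8 = (491^4)^2 ≡ 113^2 = 12769 ≡ 194 (mod 503)
491^16 = (491^8)^2 ≡ 194^2 = 37636 ≡ 414 (mod 503)
491^31 = 491^16 · 491^8 · 491^4 · 491^2 · 491^1 ≡ 414 · 194 · 113 · 144 · 491 ≡ 304 (mod 503).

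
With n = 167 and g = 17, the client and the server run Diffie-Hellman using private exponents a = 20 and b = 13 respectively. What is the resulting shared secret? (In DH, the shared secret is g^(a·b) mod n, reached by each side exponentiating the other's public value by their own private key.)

The client sends A = g^a mod n = 17^20 mod 167.
17^1 ≡ 17 (mod 167)
17^2 = (17^1)^2 ≡ 17^2 = 289 ≡ 122 (mod 167)
17^4 = (17^2)^2 ≡ 122^2 = 14884 ≡ 21 (mod 167)
17^8 = (17^4)^2 ≡ 21^2 = 441 ≡ 107 (mod 167)
17^16 = (17^8)^2 ≡ 107^2 = 11449 ≡ 93 (mod 167)
17^20 = 17^16 · 17^4 ≡ 93 · 21 ≡ 116 (mod 167).
So A = 116. The server then computes K = A^b mod n = 116^13 mod 167.
116^1 ≡ 116 (mod 167)
116^2 = (116^1)^2 ≡ 116^2 = 13456 ≡ 96 (mod 167)
116^4 = (116^2)^2 ≡ 96^2 = 9216 ≡ 31 (mod 167)
116^8 = (116^4)^2 ≡ 31^2 = 961 ≡ 126 (mod 167)
116^13 = 116^8 · 116^4 · 116^1 ≡ 126 · 31 · 116 ≡ 25 (mod 167).

25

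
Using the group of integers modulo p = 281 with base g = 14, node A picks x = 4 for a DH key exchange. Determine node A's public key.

200

Public value = 14^4 (mod 281).
14^1 ≡ 14 (mod 281)
14^2 = (14^1)^2 ≡ 14^2 = 196 ≡ 196 (mod 281)
14^4 = (14^2)^2 ≡ 196^2 = 38416 ≡ 200 (mod 281)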